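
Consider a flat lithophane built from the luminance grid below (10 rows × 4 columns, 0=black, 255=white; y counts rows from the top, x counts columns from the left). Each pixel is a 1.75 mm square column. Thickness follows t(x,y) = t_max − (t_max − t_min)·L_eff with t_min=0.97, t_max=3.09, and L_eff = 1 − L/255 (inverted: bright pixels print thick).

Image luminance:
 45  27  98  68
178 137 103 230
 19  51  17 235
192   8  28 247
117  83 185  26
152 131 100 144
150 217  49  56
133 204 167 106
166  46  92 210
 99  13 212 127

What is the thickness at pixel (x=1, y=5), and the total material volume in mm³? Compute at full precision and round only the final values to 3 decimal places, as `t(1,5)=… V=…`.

t(1,5)=2.059 V=237.676

span = t_max - t_min = 3.09 - 0.97 = 2.120
L(1,5) = 131, L_eff = 1 - 131/255 = 0.486275 (inverted)
t(1,5) = 3.09 - 2.120·0.486275 = 2.059
Σt over all 10·4 pixels = 164918/2125 ≈ 77.6084706
V = pitch²·Σt = 1.75²·164918/2125 = 237.676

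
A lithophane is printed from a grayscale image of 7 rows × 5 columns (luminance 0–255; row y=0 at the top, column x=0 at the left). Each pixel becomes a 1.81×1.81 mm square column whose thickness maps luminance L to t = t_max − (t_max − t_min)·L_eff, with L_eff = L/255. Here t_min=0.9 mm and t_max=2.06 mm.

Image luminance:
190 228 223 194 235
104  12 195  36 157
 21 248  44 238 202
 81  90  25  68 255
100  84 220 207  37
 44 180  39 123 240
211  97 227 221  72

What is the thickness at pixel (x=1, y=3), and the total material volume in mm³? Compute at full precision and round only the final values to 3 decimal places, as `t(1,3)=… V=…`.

span = t_max - t_min = 2.06 - 0.9 = 1.160
L(1,3) = 90, L_eff = 90/255 = 0.352941
t(1,3) = 2.06 - 1.160·0.352941 = 1.651
Σt over all 7·5 pixels = 632291/12750 ≈ 49.5914510
V = pitch²·Σt = 1.81²·632291/12750 = 162.467

t(1,3)=1.651 V=162.467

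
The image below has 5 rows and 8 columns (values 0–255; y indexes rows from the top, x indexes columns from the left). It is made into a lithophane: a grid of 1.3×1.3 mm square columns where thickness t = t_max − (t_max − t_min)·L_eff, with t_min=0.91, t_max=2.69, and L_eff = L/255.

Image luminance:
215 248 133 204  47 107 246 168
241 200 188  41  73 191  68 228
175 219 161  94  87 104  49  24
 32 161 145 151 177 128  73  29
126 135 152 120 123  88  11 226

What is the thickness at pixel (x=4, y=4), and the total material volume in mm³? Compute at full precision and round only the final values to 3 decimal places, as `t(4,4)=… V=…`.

span = t_max - t_min = 2.69 - 0.91 = 1.780
L(4,4) = 123, L_eff = 123/255 = 0.482353
t(4,4) = 2.69 - 1.780·0.482353 = 1.831
Σt over all 5·8 pixels = 148728/2125 ≈ 69.9896471
V = pitch²·Σt = 1.3²·148728/2125 = 118.283

t(4,4)=1.831 V=118.283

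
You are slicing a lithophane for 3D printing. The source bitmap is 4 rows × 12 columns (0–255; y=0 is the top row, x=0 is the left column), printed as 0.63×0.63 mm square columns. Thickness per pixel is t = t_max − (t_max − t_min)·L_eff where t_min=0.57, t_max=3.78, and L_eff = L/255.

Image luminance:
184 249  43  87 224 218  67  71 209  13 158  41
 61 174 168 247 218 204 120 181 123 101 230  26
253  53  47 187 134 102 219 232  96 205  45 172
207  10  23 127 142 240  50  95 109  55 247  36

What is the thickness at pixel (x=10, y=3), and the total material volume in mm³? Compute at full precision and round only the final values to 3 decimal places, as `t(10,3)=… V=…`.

t(10,3)=0.671 V=39.523

span = t_max - t_min = 3.78 - 0.57 = 3.210
L(10,3) = 247, L_eff = 247/255 = 0.968627
t(10,3) = 3.78 - 3.210·0.968627 = 0.671
Σt over all 4·12 pixels = 846419/8500 ≈ 99.5787059
V = pitch²·Σt = 0.63²·846419/8500 = 39.523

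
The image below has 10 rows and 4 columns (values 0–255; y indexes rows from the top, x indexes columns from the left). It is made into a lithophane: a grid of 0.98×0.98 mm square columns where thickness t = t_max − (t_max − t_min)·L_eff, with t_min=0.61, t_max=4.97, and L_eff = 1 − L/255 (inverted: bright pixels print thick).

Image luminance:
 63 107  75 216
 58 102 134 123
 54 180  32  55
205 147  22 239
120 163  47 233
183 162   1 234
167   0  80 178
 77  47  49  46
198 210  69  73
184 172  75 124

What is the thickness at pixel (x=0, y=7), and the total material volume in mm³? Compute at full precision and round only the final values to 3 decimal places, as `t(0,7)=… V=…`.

t(0,7)=1.927 V=100.678

span = t_max - t_min = 4.97 - 0.61 = 4.360
L(0,7) = 77, L_eff = 1 - 77/255 = 0.698039 (inverted)
t(0,7) = 4.97 - 4.360·0.698039 = 1.927
Σt over all 10·4 pixels = 222762/2125 ≈ 104.8291765
V = pitch²·Σt = 0.98²·222762/2125 = 100.678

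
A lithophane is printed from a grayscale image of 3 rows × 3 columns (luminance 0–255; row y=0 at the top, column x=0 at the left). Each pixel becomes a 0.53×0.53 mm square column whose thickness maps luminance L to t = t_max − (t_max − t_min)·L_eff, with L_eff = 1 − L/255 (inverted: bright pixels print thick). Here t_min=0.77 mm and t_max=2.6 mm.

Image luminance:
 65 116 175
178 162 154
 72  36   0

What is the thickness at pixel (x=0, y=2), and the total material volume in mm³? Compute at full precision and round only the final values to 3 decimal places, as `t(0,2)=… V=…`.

span = t_max - t_min = 2.6 - 0.77 = 1.830
L(0,2) = 72, L_eff = 1 - 72/255 = 0.717647 (inverted)
t(0,2) = 2.6 - 1.830·0.717647 = 1.287
Σt over all 3·3 pixels = 117343/8500 ≈ 13.8050588
V = pitch²·Σt = 0.53²·117343/8500 = 3.878

t(0,2)=1.287 V=3.878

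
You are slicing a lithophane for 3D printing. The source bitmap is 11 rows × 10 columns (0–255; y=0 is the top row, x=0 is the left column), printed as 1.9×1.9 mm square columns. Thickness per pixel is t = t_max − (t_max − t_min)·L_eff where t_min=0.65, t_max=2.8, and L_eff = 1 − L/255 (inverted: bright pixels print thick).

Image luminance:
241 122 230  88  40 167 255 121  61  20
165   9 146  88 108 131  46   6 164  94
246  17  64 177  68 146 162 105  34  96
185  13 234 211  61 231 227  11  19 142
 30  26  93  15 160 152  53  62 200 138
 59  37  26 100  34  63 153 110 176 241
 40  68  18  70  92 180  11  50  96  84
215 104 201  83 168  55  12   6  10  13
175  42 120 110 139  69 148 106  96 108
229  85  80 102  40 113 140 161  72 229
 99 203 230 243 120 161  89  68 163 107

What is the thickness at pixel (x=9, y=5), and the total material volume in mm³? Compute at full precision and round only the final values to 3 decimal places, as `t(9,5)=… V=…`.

span = t_max - t_min = 2.8 - 0.65 = 2.150
L(9,5) = 241, L_eff = 1 - 241/255 = 0.054902 (inverted)
t(9,5) = 2.8 - 2.150·0.054902 = 2.682
Σt over all 11·10 pixels = 73753/425 ≈ 173.5364706
V = pitch²·Σt = 1.9²·73753/425 = 626.467

t(9,5)=2.682 V=626.467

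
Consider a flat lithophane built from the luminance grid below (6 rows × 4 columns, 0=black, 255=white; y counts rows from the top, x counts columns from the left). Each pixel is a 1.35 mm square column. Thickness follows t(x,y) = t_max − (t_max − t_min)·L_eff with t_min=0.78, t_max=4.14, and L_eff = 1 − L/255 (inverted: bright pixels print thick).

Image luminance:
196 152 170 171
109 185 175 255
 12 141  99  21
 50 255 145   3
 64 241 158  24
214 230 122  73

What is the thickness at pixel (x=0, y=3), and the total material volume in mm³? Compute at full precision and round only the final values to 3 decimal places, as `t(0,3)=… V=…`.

t(0,3)=1.439 V=112.523

span = t_max - t_min = 4.14 - 0.78 = 3.360
L(0,3) = 50, L_eff = 1 - 50/255 = 0.803922 (inverted)
t(0,3) = 4.14 - 3.360·0.803922 = 1.439
Σt over all 6·4 pixels = 5248/85 ≈ 61.7411765
V = pitch²·Σt = 1.35²·5248/85 = 112.523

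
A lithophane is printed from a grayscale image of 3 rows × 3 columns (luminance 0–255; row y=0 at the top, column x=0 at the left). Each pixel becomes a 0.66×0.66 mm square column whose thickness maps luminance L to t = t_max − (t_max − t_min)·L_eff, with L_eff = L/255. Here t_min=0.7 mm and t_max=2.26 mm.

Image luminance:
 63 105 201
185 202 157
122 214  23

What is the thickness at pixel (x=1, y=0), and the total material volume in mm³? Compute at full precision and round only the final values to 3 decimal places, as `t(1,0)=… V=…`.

t(1,0)=1.618 V=5.470

span = t_max - t_min = 2.26 - 0.7 = 1.560
L(1,0) = 105, L_eff = 105/255 = 0.411765
t(1,0) = 2.26 - 1.560·0.411765 = 1.618
Σt over all 3·3 pixels = 53373/4250 ≈ 12.5583529
V = pitch²·Σt = 0.66²·53373/4250 = 5.470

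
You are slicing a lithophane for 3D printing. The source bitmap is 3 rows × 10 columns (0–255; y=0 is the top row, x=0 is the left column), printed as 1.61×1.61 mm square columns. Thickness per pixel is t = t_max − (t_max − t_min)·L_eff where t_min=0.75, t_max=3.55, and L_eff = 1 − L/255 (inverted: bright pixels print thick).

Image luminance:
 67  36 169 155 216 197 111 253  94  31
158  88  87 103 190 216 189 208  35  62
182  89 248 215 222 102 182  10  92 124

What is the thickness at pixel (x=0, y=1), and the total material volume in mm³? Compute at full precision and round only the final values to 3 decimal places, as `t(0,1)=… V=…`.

t(0,1)=2.485 V=175.900

span = t_max - t_min = 3.55 - 0.75 = 2.800
L(0,1) = 158, L_eff = 1 - 158/255 = 0.380392 (inverted)
t(0,1) = 3.55 - 2.800·0.380392 = 2.485
Σt over all 3·10 pixels = 67.86
V = pitch²·Σt = 1.61²·67.86 = 175.900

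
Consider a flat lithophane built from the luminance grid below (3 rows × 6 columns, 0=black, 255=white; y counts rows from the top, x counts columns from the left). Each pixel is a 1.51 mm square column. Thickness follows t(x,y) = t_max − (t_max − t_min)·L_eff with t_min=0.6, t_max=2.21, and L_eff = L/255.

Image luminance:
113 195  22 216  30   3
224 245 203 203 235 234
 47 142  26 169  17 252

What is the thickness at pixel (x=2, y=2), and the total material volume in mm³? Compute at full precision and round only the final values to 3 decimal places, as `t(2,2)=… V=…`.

span = t_max - t_min = 2.21 - 0.6 = 1.610
L(2,2) = 26, L_eff = 26/255 = 0.101961
t(2,2) = 2.21 - 1.610·0.101961 = 2.046
Σt over all 3·6 pixels = 299827/12750 ≈ 23.5158431
V = pitch²·Σt = 1.51²·299827/12750 = 53.618

t(2,2)=2.046 V=53.618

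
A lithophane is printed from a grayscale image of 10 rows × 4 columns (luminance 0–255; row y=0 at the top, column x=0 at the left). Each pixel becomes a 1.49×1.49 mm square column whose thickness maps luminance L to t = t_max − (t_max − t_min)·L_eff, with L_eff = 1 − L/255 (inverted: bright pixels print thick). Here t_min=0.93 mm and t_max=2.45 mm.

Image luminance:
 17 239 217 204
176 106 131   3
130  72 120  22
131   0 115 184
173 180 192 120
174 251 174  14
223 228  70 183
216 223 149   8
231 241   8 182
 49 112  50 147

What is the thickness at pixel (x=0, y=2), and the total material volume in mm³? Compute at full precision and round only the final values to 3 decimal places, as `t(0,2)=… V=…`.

t(0,2)=1.705 V=154.909

span = t_max - t_min = 2.45 - 0.93 = 1.520
L(0,2) = 130, L_eff = 1 - 130/255 = 0.490196 (inverted)
t(0,2) = 2.45 - 1.520·0.490196 = 1.705
Σt over all 10·4 pixels = 88964/1275 ≈ 69.7756863
V = pitch²·Σt = 1.49²·88964/1275 = 154.909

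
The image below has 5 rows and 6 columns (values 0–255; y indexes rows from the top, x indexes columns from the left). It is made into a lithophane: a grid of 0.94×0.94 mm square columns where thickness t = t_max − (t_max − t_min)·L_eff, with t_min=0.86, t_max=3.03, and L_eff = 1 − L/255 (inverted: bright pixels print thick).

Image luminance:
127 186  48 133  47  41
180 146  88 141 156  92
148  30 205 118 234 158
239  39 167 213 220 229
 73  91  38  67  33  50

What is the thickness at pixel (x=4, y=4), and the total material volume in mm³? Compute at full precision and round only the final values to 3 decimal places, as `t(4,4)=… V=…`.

t(4,4)=1.141 V=50.896

span = t_max - t_min = 3.03 - 0.86 = 2.170
L(4,4) = 33, L_eff = 1 - 33/255 = 0.870588 (inverted)
t(4,4) = 3.03 - 2.170·0.870588 = 1.141
Σt over all 5·6 pixels = 1468829/25500 ≈ 57.6011373
V = pitch²·Σt = 0.94²·1468829/25500 = 50.896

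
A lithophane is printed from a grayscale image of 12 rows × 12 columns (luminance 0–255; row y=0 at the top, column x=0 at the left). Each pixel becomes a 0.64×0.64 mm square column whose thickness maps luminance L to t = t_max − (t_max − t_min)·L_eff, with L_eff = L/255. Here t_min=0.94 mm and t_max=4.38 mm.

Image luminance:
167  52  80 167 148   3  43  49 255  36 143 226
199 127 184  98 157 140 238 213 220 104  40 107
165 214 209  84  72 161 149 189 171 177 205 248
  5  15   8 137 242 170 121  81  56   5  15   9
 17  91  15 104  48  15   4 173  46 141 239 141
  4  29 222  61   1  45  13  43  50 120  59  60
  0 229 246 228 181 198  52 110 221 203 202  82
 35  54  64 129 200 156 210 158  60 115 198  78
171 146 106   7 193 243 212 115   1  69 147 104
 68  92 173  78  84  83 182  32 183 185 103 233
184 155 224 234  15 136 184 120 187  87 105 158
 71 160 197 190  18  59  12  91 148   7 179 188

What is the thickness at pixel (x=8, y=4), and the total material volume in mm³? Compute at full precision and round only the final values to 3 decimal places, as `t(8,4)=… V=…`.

span = t_max - t_min = 4.38 - 0.94 = 3.440
L(8,4) = 46, L_eff = 46/255 = 0.180392
t(8,4) = 4.38 - 3.440·0.180392 = 3.759
Σt over all 12·12 pixels = 842254/2125 ≈ 396.3548235
V = pitch²·Σt = 0.64²·842254/2125 = 162.347

t(8,4)=3.759 V=162.347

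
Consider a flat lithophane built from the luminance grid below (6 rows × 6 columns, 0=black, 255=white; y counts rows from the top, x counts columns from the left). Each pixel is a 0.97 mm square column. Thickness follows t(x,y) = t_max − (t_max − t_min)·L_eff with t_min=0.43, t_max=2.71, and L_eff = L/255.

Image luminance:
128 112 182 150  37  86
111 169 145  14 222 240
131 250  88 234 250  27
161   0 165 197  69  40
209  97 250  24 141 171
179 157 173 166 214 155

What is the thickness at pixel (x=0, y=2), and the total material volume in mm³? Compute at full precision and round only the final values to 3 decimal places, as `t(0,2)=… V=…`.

t(0,2)=1.539 V=48.519

span = t_max - t_min = 2.71 - 0.43 = 2.280
L(0,2) = 131, L_eff = 131/255 = 0.513725
t(0,2) = 2.71 - 2.280·0.513725 = 1.539
Σt over all 6·6 pixels = 109579/2125 ≈ 51.5665882
V = pitch²·Σt = 0.97²·109579/2125 = 48.519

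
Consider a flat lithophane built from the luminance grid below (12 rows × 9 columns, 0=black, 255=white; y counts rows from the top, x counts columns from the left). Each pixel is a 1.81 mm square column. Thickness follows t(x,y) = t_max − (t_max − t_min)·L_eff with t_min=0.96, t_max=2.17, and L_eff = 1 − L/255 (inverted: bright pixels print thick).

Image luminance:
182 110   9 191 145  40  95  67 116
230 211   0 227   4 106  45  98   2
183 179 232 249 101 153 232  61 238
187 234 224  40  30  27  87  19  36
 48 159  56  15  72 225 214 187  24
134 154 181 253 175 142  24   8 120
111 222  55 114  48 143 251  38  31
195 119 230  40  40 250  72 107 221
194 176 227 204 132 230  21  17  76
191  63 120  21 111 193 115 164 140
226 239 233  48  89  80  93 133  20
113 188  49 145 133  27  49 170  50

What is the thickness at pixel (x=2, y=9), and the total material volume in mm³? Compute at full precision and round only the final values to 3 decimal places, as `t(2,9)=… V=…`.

t(2,9)=1.529 V=547.166

span = t_max - t_min = 2.17 - 0.96 = 1.210
L(2,9) = 120, L_eff = 1 - 120/255 = 0.529412 (inverted)
t(2,9) = 2.17 - 1.210·0.529412 = 1.529
Σt over all 12·9 pixels = 1064737/6375 ≈ 167.0175686
V = pitch²·Σt = 1.81²·1064737/6375 = 547.166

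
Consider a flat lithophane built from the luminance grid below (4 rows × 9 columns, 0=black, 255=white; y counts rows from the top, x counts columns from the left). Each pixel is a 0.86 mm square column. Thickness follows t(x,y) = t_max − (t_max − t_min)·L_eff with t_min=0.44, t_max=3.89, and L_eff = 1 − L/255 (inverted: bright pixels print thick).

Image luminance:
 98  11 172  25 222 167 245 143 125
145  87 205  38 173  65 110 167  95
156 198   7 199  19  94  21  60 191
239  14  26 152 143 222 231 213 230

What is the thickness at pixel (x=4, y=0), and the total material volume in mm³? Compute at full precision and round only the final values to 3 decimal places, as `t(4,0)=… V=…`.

t(4,0)=3.444 V=58.825

span = t_max - t_min = 3.89 - 0.44 = 3.450
L(4,0) = 222, L_eff = 1 - 222/255 = 0.129412 (inverted)
t(4,0) = 3.89 - 3.450·0.129412 = 3.444
Σt over all 4·9 pixels = 33803/425 ≈ 79.5364706
V = pitch²·Σt = 0.86²·33803/425 = 58.825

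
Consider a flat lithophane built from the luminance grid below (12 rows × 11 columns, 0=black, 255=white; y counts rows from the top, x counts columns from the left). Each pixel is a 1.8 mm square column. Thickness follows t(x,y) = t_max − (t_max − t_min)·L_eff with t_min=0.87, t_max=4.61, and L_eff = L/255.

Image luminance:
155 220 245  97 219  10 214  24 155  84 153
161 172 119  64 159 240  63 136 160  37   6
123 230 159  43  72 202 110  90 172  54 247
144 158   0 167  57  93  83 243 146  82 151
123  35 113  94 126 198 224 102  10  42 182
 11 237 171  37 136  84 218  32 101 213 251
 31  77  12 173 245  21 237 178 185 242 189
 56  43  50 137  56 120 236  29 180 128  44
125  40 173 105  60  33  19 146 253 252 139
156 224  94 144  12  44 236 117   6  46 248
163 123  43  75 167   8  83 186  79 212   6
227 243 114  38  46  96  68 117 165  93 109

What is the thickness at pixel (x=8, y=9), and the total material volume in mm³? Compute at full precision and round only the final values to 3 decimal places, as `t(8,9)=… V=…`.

span = t_max - t_min = 4.61 - 0.87 = 3.740
L(8,9) = 6, L_eff = 6/255 = 0.023529
t(8,9) = 4.61 - 3.740·0.023529 = 4.522
Σt over all 12·11 pixels = 277519/750 ≈ 370.0253333
V = pitch²·Σt = 1.8²·277519/750 = 1198.882

t(8,9)=4.522 V=1198.882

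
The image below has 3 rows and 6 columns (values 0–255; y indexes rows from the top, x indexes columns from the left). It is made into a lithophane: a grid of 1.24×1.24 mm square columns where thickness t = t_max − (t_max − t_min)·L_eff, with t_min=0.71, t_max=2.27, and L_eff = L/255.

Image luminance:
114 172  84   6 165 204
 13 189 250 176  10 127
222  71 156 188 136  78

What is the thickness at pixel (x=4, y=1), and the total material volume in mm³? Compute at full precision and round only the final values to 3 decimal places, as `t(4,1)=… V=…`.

span = t_max - t_min = 2.27 - 0.71 = 1.560
L(4,1) = 10, L_eff = 10/255 = 0.039216
t(4,1) = 2.27 - 1.560·0.039216 = 2.209
Σt over all 3·6 pixels = 112269/4250 ≈ 26.4162353
V = pitch²·Σt = 1.24²·112269/4250 = 40.618

t(4,1)=2.209 V=40.618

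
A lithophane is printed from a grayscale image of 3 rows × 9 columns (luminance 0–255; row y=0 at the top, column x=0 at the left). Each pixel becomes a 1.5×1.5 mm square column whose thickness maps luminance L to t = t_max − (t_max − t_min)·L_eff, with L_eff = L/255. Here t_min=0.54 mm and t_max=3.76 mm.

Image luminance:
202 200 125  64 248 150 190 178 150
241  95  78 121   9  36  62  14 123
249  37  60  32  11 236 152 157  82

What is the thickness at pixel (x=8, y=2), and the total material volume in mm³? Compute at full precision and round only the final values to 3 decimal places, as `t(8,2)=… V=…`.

span = t_max - t_min = 3.76 - 0.54 = 3.220
L(8,2) = 82, L_eff = 82/255 = 0.321569
t(8,2) = 3.76 - 3.220·0.321569 = 2.725
Σt over all 3·9 pixels = 381379/6375 ≈ 59.8241569
V = pitch²·Σt = 1.5²·381379/6375 = 134.604

t(8,2)=2.725 V=134.604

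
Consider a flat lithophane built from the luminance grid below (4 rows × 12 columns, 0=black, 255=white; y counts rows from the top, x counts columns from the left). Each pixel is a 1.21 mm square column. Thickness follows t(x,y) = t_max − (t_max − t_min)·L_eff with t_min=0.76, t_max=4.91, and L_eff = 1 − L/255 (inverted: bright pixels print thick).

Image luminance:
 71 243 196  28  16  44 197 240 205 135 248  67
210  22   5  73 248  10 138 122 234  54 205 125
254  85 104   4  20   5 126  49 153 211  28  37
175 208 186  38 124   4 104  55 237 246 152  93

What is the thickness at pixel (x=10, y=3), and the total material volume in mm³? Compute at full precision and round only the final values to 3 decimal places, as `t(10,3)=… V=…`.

span = t_max - t_min = 4.91 - 0.76 = 4.150
L(10,3) = 152, L_eff = 1 - 152/255 = 0.403922 (inverted)
t(10,3) = 4.91 - 4.150·0.403922 = 3.234
Σt over all 4·12 pixels = 67027/510 ≈ 131.4254902
V = pitch²·Σt = 1.21²·67027/510 = 192.420

t(10,3)=3.234 V=192.420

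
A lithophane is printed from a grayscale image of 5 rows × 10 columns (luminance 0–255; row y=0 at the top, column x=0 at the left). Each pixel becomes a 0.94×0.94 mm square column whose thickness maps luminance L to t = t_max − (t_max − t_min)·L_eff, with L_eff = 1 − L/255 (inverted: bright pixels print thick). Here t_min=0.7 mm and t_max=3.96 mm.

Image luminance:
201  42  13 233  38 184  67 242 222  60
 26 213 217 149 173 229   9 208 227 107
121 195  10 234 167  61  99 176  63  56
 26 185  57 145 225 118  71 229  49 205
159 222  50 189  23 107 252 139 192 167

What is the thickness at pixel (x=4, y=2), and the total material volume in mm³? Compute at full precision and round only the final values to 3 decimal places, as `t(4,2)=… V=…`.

t(4,2)=2.835 V=108.328

span = t_max - t_min = 3.96 - 0.7 = 3.260
L(4,2) = 167, L_eff = 1 - 167/255 = 0.345098 (inverted)
t(4,2) = 3.96 - 3.260·0.345098 = 2.835
Σt over all 5·10 pixels = 260521/2125 ≈ 122.5981176
V = pitch²·Σt = 0.94²·260521/2125 = 108.328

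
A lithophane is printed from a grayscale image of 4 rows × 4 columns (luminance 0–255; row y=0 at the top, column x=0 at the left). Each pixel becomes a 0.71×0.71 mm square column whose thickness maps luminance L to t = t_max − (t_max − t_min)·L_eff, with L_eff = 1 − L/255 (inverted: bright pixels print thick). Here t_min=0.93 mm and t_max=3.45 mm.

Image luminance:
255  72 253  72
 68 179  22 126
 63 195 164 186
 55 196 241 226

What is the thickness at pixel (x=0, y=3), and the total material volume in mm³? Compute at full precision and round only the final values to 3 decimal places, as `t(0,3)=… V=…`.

t(0,3)=1.474 V=19.323

span = t_max - t_min = 3.45 - 0.93 = 2.520
L(0,3) = 55, L_eff = 1 - 55/255 = 0.784314 (inverted)
t(0,3) = 3.45 - 2.520·0.784314 = 1.474
Σt over all 4·4 pixels = 81453/2125 ≈ 38.3308235
V = pitch²·Σt = 0.71²·81453/2125 = 19.323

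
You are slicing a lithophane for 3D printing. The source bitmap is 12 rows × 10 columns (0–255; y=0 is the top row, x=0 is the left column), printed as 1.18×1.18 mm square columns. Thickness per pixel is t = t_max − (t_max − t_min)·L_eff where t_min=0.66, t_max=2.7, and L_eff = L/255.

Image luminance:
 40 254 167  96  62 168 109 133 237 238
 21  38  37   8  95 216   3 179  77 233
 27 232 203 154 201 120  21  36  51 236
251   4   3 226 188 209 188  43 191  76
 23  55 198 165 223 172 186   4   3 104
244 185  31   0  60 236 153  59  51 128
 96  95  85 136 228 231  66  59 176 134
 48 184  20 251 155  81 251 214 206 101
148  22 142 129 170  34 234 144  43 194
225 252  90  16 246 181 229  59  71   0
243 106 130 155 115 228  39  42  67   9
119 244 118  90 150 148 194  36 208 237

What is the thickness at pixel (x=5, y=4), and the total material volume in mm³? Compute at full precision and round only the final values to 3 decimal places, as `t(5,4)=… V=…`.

t(5,4)=1.324 V=278.758

span = t_max - t_min = 2.7 - 0.66 = 2.040
L(5,4) = 172, L_eff = 172/255 = 0.674510
t(5,4) = 2.7 - 2.040·0.674510 = 1.324
Σt over all 12·10 pixels = 200.2
V = pitch²·Σt = 1.18²·200.2 = 278.758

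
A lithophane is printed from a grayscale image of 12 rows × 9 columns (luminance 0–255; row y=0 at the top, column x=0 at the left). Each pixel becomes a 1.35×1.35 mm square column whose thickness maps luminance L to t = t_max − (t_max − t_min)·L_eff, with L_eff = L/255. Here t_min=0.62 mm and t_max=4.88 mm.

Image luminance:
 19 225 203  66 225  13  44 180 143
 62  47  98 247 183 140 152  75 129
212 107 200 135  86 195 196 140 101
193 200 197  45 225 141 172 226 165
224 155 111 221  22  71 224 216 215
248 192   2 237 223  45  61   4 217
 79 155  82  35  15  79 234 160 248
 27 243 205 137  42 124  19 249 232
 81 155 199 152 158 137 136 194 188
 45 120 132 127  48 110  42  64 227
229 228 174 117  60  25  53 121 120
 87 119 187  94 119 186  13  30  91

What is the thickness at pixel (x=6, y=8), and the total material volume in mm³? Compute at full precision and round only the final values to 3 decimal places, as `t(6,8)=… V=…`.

t(6,8)=2.608 V=515.768

span = t_max - t_min = 4.88 - 0.62 = 4.260
L(6,8) = 136, L_eff = 136/255 = 0.533333
t(6,8) = 4.88 - 4.260·0.533333 = 2.608
Σt over all 12·9 pixels = 601376/2125 ≈ 283.0004706
V = pitch²·Σt = 1.35²·601376/2125 = 515.768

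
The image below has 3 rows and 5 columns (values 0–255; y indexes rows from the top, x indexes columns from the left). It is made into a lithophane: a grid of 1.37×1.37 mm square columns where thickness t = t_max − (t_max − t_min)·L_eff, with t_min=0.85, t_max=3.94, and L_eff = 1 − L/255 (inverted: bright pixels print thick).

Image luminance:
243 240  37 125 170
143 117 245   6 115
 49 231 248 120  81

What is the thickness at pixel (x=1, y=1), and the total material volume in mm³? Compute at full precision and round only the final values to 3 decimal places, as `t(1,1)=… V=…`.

span = t_max - t_min = 3.94 - 0.85 = 3.090
L(1,1) = 117, L_eff = 1 - 117/255 = 0.541176 (inverted)
t(1,1) = 3.94 - 3.090·0.541176 = 2.268
Σt over all 3·5 pixels = 66377/1700 ≈ 39.0452941
V = pitch²·Σt = 1.37²·66377/1700 = 73.284

t(1,1)=2.268 V=73.284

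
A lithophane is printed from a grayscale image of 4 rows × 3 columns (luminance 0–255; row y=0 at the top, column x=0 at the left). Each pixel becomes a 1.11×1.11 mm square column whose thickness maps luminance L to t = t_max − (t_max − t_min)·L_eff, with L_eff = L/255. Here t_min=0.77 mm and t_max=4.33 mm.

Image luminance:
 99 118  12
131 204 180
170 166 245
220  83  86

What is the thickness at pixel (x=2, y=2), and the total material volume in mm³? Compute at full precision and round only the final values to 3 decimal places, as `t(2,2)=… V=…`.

span = t_max - t_min = 4.33 - 0.77 = 3.560
L(2,2) = 245, L_eff = 245/255 = 0.960784
t(2,2) = 4.33 - 3.560·0.960784 = 0.910
Σt over all 4·3 pixels = 178699/6375 ≈ 28.0312157
V = pitch²·Σt = 1.11²·178699/6375 = 34.537

t(2,2)=0.910 V=34.537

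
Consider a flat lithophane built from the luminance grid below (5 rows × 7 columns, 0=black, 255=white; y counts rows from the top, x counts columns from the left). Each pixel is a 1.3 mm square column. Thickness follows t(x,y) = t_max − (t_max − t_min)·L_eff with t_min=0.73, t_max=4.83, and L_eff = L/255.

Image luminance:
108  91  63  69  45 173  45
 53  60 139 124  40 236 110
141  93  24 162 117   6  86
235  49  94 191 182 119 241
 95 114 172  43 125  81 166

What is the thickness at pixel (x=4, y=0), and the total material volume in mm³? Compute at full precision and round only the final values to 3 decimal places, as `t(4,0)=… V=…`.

t(4,0)=4.106 V=179.939

span = t_max - t_min = 4.83 - 0.73 = 4.100
L(4,0) = 45, L_eff = 45/255 = 0.176471
t(4,0) = 4.83 - 4.100·0.176471 = 4.106
Σt over all 5·7 pixels = 543011/5100 ≈ 106.4727451
V = pitch²·Σt = 1.3²·543011/5100 = 179.939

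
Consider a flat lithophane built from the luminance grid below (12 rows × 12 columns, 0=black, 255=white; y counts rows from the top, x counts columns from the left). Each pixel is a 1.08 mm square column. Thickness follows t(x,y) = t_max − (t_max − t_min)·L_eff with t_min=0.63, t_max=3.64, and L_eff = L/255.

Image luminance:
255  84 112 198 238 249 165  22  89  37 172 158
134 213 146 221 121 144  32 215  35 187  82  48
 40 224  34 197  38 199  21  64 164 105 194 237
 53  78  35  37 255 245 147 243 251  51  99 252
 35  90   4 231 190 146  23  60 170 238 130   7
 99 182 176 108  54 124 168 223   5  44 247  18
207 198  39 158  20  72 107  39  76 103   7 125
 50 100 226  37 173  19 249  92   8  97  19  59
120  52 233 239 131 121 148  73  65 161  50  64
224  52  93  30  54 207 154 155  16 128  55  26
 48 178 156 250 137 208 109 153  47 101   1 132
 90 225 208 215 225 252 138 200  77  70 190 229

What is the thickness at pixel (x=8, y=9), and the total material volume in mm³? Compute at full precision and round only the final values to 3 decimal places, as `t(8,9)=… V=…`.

span = t_max - t_min = 3.64 - 0.63 = 3.010
L(8,9) = 16, L_eff = 16/255 = 0.062745
t(8,9) = 3.64 - 3.010·0.062745 = 3.451
Σt over all 12·12 pixels = 3979759/12750 ≈ 312.1379608
V = pitch²·Σt = 1.08²·3979759/12750 = 364.078

t(8,9)=3.451 V=364.078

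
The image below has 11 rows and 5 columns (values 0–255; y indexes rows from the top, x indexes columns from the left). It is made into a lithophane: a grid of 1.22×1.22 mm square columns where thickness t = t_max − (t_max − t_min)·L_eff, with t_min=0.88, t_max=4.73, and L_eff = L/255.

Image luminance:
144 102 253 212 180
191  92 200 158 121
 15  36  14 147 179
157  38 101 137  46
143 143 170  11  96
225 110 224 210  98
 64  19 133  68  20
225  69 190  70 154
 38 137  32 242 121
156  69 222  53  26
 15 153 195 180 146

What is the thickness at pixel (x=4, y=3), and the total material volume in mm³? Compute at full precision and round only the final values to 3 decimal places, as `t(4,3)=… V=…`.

t(4,3)=4.035 V=235.522

span = t_max - t_min = 4.73 - 0.88 = 3.850
L(4,3) = 46, L_eff = 46/255 = 0.180392
t(4,3) = 4.73 - 3.850·0.180392 = 4.035
Σt over all 11·5 pixels = 53801/340 ≈ 158.2382353
V = pitch²·Σt = 1.22²·53801/340 = 235.522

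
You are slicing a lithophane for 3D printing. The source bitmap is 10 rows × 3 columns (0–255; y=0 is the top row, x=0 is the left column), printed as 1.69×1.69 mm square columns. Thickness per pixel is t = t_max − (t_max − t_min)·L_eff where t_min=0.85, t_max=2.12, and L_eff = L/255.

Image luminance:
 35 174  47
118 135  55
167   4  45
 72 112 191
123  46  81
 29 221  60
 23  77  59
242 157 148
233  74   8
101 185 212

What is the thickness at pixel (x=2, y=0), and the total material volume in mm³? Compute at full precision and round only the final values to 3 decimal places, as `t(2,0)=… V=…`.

t(2,0)=1.886 V=135.646

span = t_max - t_min = 2.12 - 0.85 = 1.270
L(2,0) = 47, L_eff = 47/255 = 0.184314
t(2,0) = 2.12 - 1.270·0.184314 = 1.886
Σt over all 10·3 pixels = 201847/4250 ≈ 47.4934118
V = pitch²·Σt = 1.69²·201847/4250 = 135.646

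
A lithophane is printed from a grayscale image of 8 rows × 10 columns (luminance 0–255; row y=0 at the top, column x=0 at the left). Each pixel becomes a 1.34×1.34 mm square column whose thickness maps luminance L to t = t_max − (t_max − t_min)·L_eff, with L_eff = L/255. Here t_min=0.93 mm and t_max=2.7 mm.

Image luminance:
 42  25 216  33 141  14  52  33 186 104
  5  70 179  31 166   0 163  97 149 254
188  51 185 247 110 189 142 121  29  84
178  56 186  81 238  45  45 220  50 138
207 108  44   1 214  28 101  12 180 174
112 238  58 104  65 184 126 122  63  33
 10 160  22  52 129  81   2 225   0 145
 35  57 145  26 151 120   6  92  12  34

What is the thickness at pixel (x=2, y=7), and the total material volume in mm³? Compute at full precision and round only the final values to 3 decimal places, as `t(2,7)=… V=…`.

span = t_max - t_min = 2.7 - 0.93 = 1.770
L(2,7) = 145, L_eff = 145/255 = 0.568627
t(2,7) = 2.7 - 1.770·0.568627 = 1.694
Σt over all 8·10 pixels = 1350961/8500 ≈ 158.9365882
V = pitch²·Σt = 1.34²·1350961/8500 = 285.387

t(2,7)=1.694 V=285.387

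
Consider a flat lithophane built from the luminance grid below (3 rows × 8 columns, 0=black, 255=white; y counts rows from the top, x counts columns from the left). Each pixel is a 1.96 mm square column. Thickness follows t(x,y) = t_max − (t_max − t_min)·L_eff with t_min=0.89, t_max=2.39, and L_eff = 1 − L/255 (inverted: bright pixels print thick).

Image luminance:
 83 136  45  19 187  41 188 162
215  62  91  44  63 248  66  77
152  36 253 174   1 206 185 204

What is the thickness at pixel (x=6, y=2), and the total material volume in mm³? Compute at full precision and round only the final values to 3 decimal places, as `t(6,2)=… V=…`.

t(6,2)=1.978 V=148.448

span = t_max - t_min = 2.39 - 0.89 = 1.500
L(6,2) = 185, L_eff = 1 - 185/255 = 0.274510 (inverted)
t(6,2) = 2.39 - 1.500·0.274510 = 1.978
Σt over all 3·8 pixels = 16423/425 ≈ 38.6423529
V = pitch²·Σt = 1.96²·16423/425 = 148.448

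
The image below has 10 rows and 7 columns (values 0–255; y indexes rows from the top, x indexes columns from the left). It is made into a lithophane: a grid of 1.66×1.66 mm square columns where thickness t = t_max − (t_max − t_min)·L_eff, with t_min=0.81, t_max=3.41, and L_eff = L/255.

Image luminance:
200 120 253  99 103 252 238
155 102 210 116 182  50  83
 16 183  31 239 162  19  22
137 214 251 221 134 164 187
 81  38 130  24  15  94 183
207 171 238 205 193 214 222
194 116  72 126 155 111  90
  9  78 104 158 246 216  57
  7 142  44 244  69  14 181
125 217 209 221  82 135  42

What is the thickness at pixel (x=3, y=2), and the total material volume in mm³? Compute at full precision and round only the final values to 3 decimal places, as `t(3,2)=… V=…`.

span = t_max - t_min = 3.41 - 0.81 = 2.600
L(3,2) = 239, L_eff = 239/255 = 0.937255
t(3,2) = 3.41 - 2.600·0.937255 = 0.973
Σt over all 10·7 pixels = 21089/150 ≈ 140.5933333
V = pitch²·Σt = 1.66²·21089/150 = 387.419

t(3,2)=0.973 V=387.419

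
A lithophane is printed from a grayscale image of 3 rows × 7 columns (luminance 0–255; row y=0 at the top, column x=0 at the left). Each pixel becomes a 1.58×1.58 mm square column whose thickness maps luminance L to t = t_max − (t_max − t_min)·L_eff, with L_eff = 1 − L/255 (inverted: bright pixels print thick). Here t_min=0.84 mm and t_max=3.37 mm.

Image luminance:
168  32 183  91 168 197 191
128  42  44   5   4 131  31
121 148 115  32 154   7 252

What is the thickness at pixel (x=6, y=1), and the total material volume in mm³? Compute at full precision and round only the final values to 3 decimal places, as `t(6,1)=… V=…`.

t(6,1)=1.148 V=99.616

span = t_max - t_min = 3.37 - 0.84 = 2.530
L(6,1) = 31, L_eff = 1 - 31/255 = 0.878431 (inverted)
t(6,1) = 3.37 - 2.530·0.878431 = 1.148
Σt over all 3·7 pixels = 39.904
V = pitch²·Σt = 1.58²·39.904 = 99.616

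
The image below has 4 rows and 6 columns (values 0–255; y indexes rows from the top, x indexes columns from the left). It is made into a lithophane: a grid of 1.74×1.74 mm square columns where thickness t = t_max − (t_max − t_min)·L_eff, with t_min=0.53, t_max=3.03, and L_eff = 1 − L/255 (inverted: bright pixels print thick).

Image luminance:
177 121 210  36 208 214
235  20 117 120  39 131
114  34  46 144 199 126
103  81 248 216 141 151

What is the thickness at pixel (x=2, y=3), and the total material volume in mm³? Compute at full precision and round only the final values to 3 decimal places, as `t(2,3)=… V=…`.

span = t_max - t_min = 3.03 - 0.53 = 2.500
L(2,3) = 248, L_eff = 1 - 248/255 = 0.027451 (inverted)
t(2,3) = 3.03 - 2.500·0.027451 = 2.961
Σt over all 4·6 pixels = 37737/850 ≈ 44.3964706
V = pitch²·Σt = 1.74²·37737/850 = 134.415

t(2,3)=2.961 V=134.415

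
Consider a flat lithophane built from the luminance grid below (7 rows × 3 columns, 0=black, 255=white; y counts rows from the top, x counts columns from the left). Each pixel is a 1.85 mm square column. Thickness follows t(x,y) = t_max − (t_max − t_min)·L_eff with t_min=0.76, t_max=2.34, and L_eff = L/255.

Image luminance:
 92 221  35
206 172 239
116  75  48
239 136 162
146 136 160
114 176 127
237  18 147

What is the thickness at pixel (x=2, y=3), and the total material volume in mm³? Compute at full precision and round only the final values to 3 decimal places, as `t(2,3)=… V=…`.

span = t_max - t_min = 2.34 - 0.76 = 1.580
L(2,3) = 162, L_eff = 162/255 = 0.635294
t(2,3) = 2.34 - 1.580·0.635294 = 1.336
Σt over all 7·3 pixels = 389377/12750 ≈ 30.5393725
V = pitch²·Σt = 1.85²·389377/12750 = 104.521

t(2,3)=1.336 V=104.521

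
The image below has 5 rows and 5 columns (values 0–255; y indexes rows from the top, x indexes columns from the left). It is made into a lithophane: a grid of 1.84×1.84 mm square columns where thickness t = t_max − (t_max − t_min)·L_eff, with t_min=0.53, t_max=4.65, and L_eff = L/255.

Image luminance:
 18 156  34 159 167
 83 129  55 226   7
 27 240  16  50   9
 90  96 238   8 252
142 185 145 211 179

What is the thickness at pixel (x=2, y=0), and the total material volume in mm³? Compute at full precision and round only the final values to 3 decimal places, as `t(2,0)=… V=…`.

span = t_max - t_min = 4.65 - 0.53 = 4.120
L(2,0) = 34, L_eff = 34/255 = 0.133333
t(2,0) = 4.65 - 4.120·0.133333 = 4.101
Σt over all 5·5 pixels = 586837/8500 ≈ 69.0396471
V = pitch²·Σt = 1.84²·586837/8500 = 233.741

t(2,0)=4.101 V=233.741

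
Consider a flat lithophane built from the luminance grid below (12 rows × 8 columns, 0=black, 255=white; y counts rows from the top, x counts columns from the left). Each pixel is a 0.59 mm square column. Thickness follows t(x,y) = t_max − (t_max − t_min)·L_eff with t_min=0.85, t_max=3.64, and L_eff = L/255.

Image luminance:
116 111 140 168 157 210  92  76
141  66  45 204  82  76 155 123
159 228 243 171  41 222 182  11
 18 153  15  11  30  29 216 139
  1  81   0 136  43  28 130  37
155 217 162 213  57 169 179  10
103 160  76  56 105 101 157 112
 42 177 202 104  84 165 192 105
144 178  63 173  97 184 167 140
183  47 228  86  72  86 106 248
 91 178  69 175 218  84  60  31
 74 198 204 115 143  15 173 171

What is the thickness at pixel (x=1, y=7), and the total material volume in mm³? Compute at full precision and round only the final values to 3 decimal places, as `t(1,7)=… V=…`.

t(1,7)=1.703 V=77.498

span = t_max - t_min = 3.64 - 0.85 = 2.790
L(1,7) = 177, L_eff = 177/255 = 0.694118
t(1,7) = 3.64 - 2.790·0.694118 = 1.703
Σt over all 12·8 pixels = 189237/850 ≈ 222.6317647
V = pitch²·Σt = 0.59²·189237/850 = 77.498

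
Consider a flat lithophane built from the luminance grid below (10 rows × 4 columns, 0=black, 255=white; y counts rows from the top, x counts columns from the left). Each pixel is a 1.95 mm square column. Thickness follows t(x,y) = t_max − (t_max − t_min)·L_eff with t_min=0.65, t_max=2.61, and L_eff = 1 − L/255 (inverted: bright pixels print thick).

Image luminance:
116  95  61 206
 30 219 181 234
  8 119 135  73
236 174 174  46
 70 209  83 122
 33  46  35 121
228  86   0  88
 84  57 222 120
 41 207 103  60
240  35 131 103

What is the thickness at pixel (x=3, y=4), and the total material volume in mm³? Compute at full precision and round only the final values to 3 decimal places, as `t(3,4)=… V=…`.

span = t_max - t_min = 2.61 - 0.65 = 1.960
L(3,4) = 122, L_eff = 1 - 122/255 = 0.521569 (inverted)
t(3,4) = 2.61 - 1.960·0.521569 = 1.588
Σt over all 10·4 pixels = 392669/6375 ≈ 61.5951373
V = pitch²·Σt = 1.95²·392669/6375 = 234.216

t(3,4)=1.588 V=234.216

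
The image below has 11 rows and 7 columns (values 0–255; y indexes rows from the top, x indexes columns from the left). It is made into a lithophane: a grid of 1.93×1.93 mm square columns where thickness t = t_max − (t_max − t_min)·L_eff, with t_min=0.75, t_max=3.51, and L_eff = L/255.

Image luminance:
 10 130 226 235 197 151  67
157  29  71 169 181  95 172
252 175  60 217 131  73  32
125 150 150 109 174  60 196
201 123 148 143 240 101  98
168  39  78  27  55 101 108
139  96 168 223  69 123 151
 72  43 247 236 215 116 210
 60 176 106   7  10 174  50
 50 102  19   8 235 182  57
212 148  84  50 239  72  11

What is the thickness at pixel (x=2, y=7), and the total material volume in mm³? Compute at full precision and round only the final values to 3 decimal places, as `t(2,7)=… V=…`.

t(2,7)=0.837 V=620.335

span = t_max - t_min = 3.51 - 0.75 = 2.760
L(2,7) = 247, L_eff = 247/255 = 0.968627
t(2,7) = 3.51 - 2.760·0.968627 = 0.837
Σt over all 11·7 pixels = 1415567/8500 ≈ 166.5372941
V = pitch²·Σt = 1.93²·1415567/8500 = 620.335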